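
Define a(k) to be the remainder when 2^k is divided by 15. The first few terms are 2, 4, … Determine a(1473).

We have a(1) = 2; a(2) = 4; a(3) = 8; a(4) = 1; a(5) = 2.
Since a(5) = a(1) = 2, the sequence is periodic with period 4.
(1473 - 1) mod 4 = 0, so a(1473) = a(1) = 2.

2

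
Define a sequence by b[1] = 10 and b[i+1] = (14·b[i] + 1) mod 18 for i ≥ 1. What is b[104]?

Computing terms: b[1] = 10, b[2] = 15, b[3] = 13, b[4] = 3, b[5] = 7, b[6] = 9, b[7] = 1, b[8] = 15.
Since b[8] = b[2] = 15, the sequence is eventually periodic: after a pre-period of length 1 it cycles with period 6.
For i ≥ 2, b[i] depends only on (i - 2) mod 6. (104 - 2) mod 6 = 0, so b[104] = b[2] = 15.

15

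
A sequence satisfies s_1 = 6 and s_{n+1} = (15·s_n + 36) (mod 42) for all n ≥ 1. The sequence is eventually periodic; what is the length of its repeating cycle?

7

s_1 = 6; s_2 = 0; s_3 = 36; s_4 = 30; s_5 = 24; s_6 = 18; s_7 = 12; s_8 = 6.
Since s_8 = s_1 = 6, the sequence is periodic with period 7.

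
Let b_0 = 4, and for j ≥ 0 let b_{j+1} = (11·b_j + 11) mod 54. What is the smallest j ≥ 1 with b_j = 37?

We have b_0 = 4, b_1 = 1, b_2 = 22, b_3 = 37, b_4 = 40, b_5 = 19, b_6 = 4.
The sequence repeats with period 6.
The value 37 first appears (with j ≥ 1) at b_3.

3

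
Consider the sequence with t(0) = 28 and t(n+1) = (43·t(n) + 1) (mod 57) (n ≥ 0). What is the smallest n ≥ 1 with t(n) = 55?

6

Computing terms: t(0) = 28; t(1) = 8; t(2) = 3; t(3) = 16; t(4) = 5; t(5) = 45; t(6) = 55; t(7) = 29; t(8) = 51; t(9) = 28.
Since t(9) = t(0) = 28, the sequence is periodic with period 9.
The value 55 first appears (with n ≥ 1) at t(6).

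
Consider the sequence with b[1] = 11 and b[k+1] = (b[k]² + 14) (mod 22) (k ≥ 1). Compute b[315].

b[1] = 11; b[2] = 3; b[3] = 1; b[4] = 15; b[5] = 19; b[6] = 1.
Since b[6] = b[3] = 1, the sequence is eventually periodic: after a pre-period of length 2 it cycles with period 3.
For k ≥ 3, b[k] depends only on (k - 3) mod 3. (315 - 3) mod 3 = 0, so b[315] = b[3] = 1.

1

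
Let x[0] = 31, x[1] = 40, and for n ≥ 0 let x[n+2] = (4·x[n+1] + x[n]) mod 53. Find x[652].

x[0] = 31,  x[1] = 40,  x[2] = 32,  x[3] = 9,  x[4] = 15,  x[5] = 16,  x[6] = 26,  x[7] = 14,  x[8] = 29,  x[9] = 24,  x[10] = 19,  x[11] = 47,  x[12] = 48,  x[13] = 27,  x[14] = 50,  x[15] = 15,  x[16] = 4,  x[17] = 31,  x[18] = 22,  x[19] = 13,  x[20] = 21,  x[21] = 44,  x[22] = 38,  x[23] = 37,  x[24] = 27,  x[25] = 39,  x[26] = 24,  x[27] = 29,  x[28] = 34,  x[29] = 6,  x[30] = 5,  x[31] = 26,  x[32] = 3,  x[33] = 38,  x[34] = 49,  x[35] = 22,  x[36] = 31,  x[37] = 40.
The sequence repeats with period 36.
(652 - 0) mod 36 = 4, so x[652] = x[4] = 15.

15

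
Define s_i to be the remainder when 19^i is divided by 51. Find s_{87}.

43

We have s_0 = 1,  s_1 = 19,  s_2 = 4,  s_3 = 25,  s_4 = 16,  s_5 = 49,  s_6 = 13,  s_7 = 43,  s_8 = 1.
Since s_8 = s_0 = 1, the sequence is periodic with period 8.
So s_{87} = s_{0 + ((87-0) mod 8)} = s_7 = 43.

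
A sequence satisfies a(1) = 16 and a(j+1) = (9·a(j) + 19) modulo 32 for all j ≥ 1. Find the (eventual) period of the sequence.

Computing terms: a(1) = 16,  a(2) = 3,  a(3) = 14,  a(4) = 17,  a(5) = 12,  a(6) = 31,  a(7) = 10,  a(8) = 13,  a(9) = 8,  a(10) = 27,  a(11) = 6,  a(12) = 9,  a(13) = 4,  a(14) = 23,  a(15) = 2,  a(16) = 5,  a(17) = 0,  a(18) = 19,  a(19) = 30,  a(20) = 1,  a(21) = 28,  a(22) = 15,  a(23) = 26,  a(24) = 29,  a(25) = 24,  a(26) = 11,  a(27) = 22,  a(28) = 25,  a(29) = 20,  a(30) = 7,  a(31) = 18,  a(32) = 21,  a(33) = 16.
Since a(33) = a(1) = 16, the sequence is periodic with period 32.

32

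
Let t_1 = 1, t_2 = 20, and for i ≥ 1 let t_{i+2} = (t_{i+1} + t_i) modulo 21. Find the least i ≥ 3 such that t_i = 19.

6

We have t_1 = 1, t_2 = 20, t_3 = 0, t_4 = 20, t_5 = 20, t_6 = 19, t_7 = 18, t_8 = 16, t_9 = 13, t_{10} = 8, t_{11} = 0, t_{12} = 8, t_{13} = 8, t_{14} = 16, t_{15} = 3, t_{16} = 19, t_{17} = 1, t_{18} = 20.
Since (t_{17}, t_{18}) = (t_1, t_2) = (1, 20) (two consecutive terms determine the rest), the sequence is periodic with period 16.
The value 19 first appears (with i ≥ 3) at t_6.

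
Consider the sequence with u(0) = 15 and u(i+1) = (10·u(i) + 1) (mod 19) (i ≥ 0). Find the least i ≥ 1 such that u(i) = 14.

8

We have u(0) = 15, u(1) = 18, u(2) = 10, u(3) = 6, u(4) = 4, u(5) = 3, u(6) = 12, u(7) = 7, u(8) = 14, u(9) = 8, u(10) = 5, u(11) = 13, u(12) = 17, u(13) = 0, u(14) = 1, u(15) = 11, u(16) = 16, u(17) = 9, u(18) = 15.
The sequence repeats with period 18.
The value 14 first appears (with i ≥ 1) at u(8).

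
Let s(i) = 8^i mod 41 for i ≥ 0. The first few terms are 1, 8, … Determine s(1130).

Listing terms: s(0) = 1,  s(1) = 8,  s(2) = 23,  s(3) = 20,  s(4) = 37,  s(5) = 9,  s(6) = 31,  s(7) = 2,  s(8) = 16,  s(9) = 5,  s(10) = 40,  s(11) = 33,  s(12) = 18,  s(13) = 21,  s(14) = 4,  s(15) = 32,  s(16) = 10,  s(17) = 39,  s(18) = 25,  s(19) = 36,  s(20) = 1.
The sequence repeats with period 20.
(1130 - 0) mod 20 = 10, so s(1130) = s(10) = 40.

40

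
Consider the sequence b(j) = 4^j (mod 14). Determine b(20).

b(1) = 4,  b(2) = 2,  b(3) = 8,  b(4) = 4.
The sequence repeats with period 3.
(20 - 1) mod 3 = 1, so b(20) = b(2) = 2.

2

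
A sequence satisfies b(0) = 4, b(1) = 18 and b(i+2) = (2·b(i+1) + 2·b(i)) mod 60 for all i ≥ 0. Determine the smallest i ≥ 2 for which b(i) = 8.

Computing terms: b(0) = 4; b(1) = 18; b(2) = 44; b(3) = 4; b(4) = 36; b(5) = 20; b(6) = 52; b(7) = 24; b(8) = 32; b(9) = 52; b(10) = 48; b(11) = 20; b(12) = 16; b(13) = 12; b(14) = 56; b(15) = 16; b(16) = 24; b(17) = 20; b(18) = 28; b(19) = 36; b(20) = 8; b(21) = 28; b(22) = 12; b(23) = 20; b(24) = 4; b(25) = 48; b(26) = 44; b(27) = 4.
Since (b(26), b(27)) = (b(2), b(3)) = (44, 4) (two consecutive terms determine the rest), the sequence is eventually periodic: after a pre-period of length 2 it cycles with period 24.
The value 8 first appears (with i ≥ 2) at b(20).

20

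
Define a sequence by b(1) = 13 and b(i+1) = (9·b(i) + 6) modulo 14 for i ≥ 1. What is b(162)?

b(1) = 13; b(2) = 11; b(3) = 7; b(4) = 13.
Since b(4) = b(1) = 13, the sequence is periodic with period 3.
(162 - 1) mod 3 = 2, so b(162) = b(3) = 7.

7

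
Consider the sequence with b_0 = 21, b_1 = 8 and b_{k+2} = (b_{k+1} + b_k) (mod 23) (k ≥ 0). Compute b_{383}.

10

Computing terms: b_0 = 21, b_1 = 8, b_2 = 6, b_3 = 14, b_4 = 20, b_5 = 11, b_6 = 8, b_7 = 19, b_8 = 4, b_9 = 0, b_{10} = 4, b_{11} = 4, b_{12} = 8, b_{13} = 12, b_{14} = 20, b_{15} = 9, b_{16} = 6, b_{17} = 15, b_{18} = 21, b_{19} = 13, b_{20} = 11, b_{21} = 1, b_{22} = 12, b_{23} = 13, b_{24} = 2, b_{25} = 15, b_{26} = 17, b_{27} = 9, b_{28} = 3, b_{29} = 12, b_{30} = 15, b_{31} = 4, b_{32} = 19, b_{33} = 0, b_{34} = 19, b_{35} = 19, b_{36} = 15, b_{37} = 11, b_{38} = 3, b_{39} = 14, b_{40} = 17, b_{41} = 8, b_{42} = 2, b_{43} = 10, b_{44} = 12, b_{45} = 22, b_{46} = 11, b_{47} = 10, b_{48} = 21, b_{49} = 8.
The sequence repeats with period 48.
(383 - 0) mod 48 = 47, so b_{383} = b_{47} = 10.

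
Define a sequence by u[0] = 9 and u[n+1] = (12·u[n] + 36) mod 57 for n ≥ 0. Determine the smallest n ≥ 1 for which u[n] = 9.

6

We have u[0] = 9, u[1] = 30, u[2] = 54, u[3] = 0, u[4] = 36, u[5] = 12, u[6] = 9.
The sequence repeats with period 6.
The value 9 next appears (with n ≥ 1) at u[6].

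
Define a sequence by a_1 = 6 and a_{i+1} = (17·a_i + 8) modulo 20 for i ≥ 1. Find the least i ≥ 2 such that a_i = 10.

Listing terms: a_1 = 6,  a_2 = 10,  a_3 = 18,  a_4 = 14,  a_5 = 6.
The sequence repeats with period 4.
The value 10 first appears (with i ≥ 2) at a_2.

2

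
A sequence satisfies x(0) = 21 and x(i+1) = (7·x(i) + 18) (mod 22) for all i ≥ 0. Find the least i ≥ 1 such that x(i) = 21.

Listing terms: x(0) = 21; x(1) = 11; x(2) = 7; x(3) = 1; x(4) = 3; x(5) = 17; x(6) = 5; x(7) = 9; x(8) = 15; x(9) = 13; x(10) = 21.
The sequence repeats with period 10.
The value 21 next appears (with i ≥ 1) at x(10).

10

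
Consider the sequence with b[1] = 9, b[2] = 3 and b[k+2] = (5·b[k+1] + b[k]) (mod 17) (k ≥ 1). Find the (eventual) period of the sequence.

We have b[1] = 9, b[2] = 3, b[3] = 7, b[4] = 4, b[5] = 10, b[6] = 3, b[7] = 8, b[8] = 9, b[9] = 2, b[10] = 2, b[11] = 12, b[12] = 11, b[13] = 16, b[14] = 6, b[15] = 12, b[16] = 15, b[17] = 2, b[18] = 8, b[19] = 8, b[20] = 14, b[21] = 10, b[22] = 13, b[23] = 7, b[24] = 14, b[25] = 9, b[26] = 8, b[27] = 15, b[28] = 15, b[29] = 5, b[30] = 6, b[31] = 1, b[32] = 11, b[33] = 5, b[34] = 2, b[35] = 15, b[36] = 9, b[37] = 9, b[38] = 3.
Since (b[37], b[38]) = (b[1], b[2]) = (9, 3) (two consecutive terms determine the rest), the sequence is periodic with period 36.

36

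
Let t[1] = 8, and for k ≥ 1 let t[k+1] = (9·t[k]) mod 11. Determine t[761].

We have t[1] = 8; t[2] = 6; t[3] = 10; t[4] = 2; t[5] = 7; t[6] = 8.
The sequence repeats with period 5.
So t[761] = t[1 + ((761-1) mod 5)] = t[1] = 8.

8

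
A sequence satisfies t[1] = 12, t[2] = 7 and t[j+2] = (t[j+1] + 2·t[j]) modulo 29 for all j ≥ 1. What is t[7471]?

18

Listing terms: t[1] = 12,  t[2] = 7,  t[3] = 2,  t[4] = 16,  t[5] = 20,  t[6] = 23,  t[7] = 5,  t[8] = 22,  t[9] = 3,  t[10] = 18,  t[11] = 24,  t[12] = 2,  t[13] = 21,  t[14] = 25,  t[15] = 9,  t[16] = 1,  t[17] = 19,  t[18] = 21,  t[19] = 1,  t[20] = 14,  t[21] = 16,  t[22] = 15,  t[23] = 18,  t[24] = 19,  t[25] = 26,  t[26] = 6,  t[27] = 0,  t[28] = 12,  t[29] = 12,  t[30] = 7.
Since (t[29], t[30]) = (t[1], t[2]) = (12, 7) (two consecutive terms determine the rest), the sequence is periodic with period 28.
So t[7471] = t[1 + ((7471-1) mod 28)] = t[23] = 18.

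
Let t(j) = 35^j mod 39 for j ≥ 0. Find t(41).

Listing terms: t(0) = 1, t(1) = 35, t(2) = 16, t(3) = 14, t(4) = 22, t(5) = 29, t(6) = 1.
The sequence repeats with period 6.
So t(41) = t(0 + ((41-0) mod 6)) = t(5) = 29.

29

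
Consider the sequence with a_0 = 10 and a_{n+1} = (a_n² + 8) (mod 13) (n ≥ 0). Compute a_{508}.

9

Computing terms: a_0 = 10, a_1 = 4, a_2 = 11, a_3 = 12, a_4 = 9, a_5 = 11.
Since a_5 = a_2 = 11, the sequence is eventually periodic: after a pre-period of length 2 it cycles with period 3.
For n ≥ 2, a_n depends only on (n - 2) mod 3. (508 - 2) mod 3 = 2, so a_{508} = a_4 = 9.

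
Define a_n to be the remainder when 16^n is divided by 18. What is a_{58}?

We have a_1 = 16,  a_2 = 4,  a_3 = 10,  a_4 = 16.
Since a_4 = a_1 = 16, the sequence is periodic with period 3.
So a_{58} = a_{1 + ((58-1) mod 3)} = a_1 = 16.

16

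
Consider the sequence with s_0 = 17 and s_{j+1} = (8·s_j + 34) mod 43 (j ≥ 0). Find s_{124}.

19

Listing terms: s_0 = 17, s_1 = 41, s_2 = 18, s_3 = 6, s_4 = 39, s_5 = 2, s_6 = 7, s_7 = 4, s_8 = 23, s_9 = 3, s_{10} = 15, s_{11} = 25, s_{12} = 19, s_{13} = 14, s_{14} = 17.
The sequence repeats with period 14.
So s_{124} = s_{0 + ((124-0) mod 14)} = s_{12} = 19.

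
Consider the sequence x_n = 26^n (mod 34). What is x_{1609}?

x_1 = 26; x_2 = 30; x_3 = 32; x_4 = 16; x_5 = 8; x_6 = 4; x_7 = 2; x_8 = 18; x_9 = 26.
Since x_9 = x_1 = 26, the sequence is periodic with period 8.
(1609 - 1) mod 8 = 0, so x_{1609} = x_1 = 26.

26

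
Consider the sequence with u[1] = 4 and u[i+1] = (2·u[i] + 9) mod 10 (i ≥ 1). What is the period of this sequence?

4

Listing terms: u[1] = 4,  u[2] = 7,  u[3] = 3,  u[4] = 5,  u[5] = 9,  u[6] = 7.
Since u[6] = u[2] = 7, the sequence is eventually periodic: after a pre-period of length 1 it cycles with period 4.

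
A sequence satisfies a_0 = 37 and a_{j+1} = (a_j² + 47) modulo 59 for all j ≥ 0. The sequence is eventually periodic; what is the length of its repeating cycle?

a_0 = 37, a_1 = 0, a_2 = 47, a_3 = 14, a_4 = 7, a_5 = 37.
Since a_5 = a_0 = 37, the sequence is periodic with period 5.

5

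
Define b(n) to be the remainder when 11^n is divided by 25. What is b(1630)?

Computing terms: b(1) = 11,  b(2) = 21,  b(3) = 6,  b(4) = 16,  b(5) = 1,  b(6) = 11.
The sequence repeats with period 5.
So b(1630) = b(1 + ((1630-1) mod 5)) = b(5) = 1.

1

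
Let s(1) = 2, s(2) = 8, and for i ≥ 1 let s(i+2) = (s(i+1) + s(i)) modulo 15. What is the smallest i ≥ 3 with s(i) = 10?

3

Computing terms: s(1) = 2; s(2) = 8; s(3) = 10; s(4) = 3; s(5) = 13; s(6) = 1; s(7) = 14; s(8) = 0; s(9) = 14; s(10) = 14; s(11) = 13; s(12) = 12; s(13) = 10; s(14) = 7; s(15) = 2; s(16) = 9; s(17) = 11; s(18) = 5; s(19) = 1; s(20) = 6; s(21) = 7; s(22) = 13; s(23) = 5; s(24) = 3; s(25) = 8; s(26) = 11; s(27) = 4; s(28) = 0; s(29) = 4; s(30) = 4; s(31) = 8; s(32) = 12; s(33) = 5; s(34) = 2; s(35) = 7; s(36) = 9; s(37) = 1; s(38) = 10; s(39) = 11; s(40) = 6; s(41) = 2; s(42) = 8.
Since (s(41), s(42)) = (s(1), s(2)) = (2, 8) (two consecutive terms determine the rest), the sequence is periodic with period 40.
The value 10 first appears (with i ≥ 3) at s(3).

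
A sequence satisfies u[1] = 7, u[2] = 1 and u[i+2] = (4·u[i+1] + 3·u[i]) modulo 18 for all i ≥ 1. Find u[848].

Listing terms: u[1] = 7; u[2] = 1; u[3] = 7; u[4] = 13; u[5] = 1; u[6] = 7.
Since (u[5], u[6]) = (u[2], u[3]) = (1, 7) (two consecutive terms determine the rest), the sequence is eventually periodic: after a pre-period of length 1 it cycles with period 3.
For i ≥ 2, u[i] depends only on (i - 2) mod 3. (848 - 2) mod 3 = 0, so u[848] = u[2] = 1.

1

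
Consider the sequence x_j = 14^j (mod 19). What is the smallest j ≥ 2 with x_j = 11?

x_1 = 14,  x_2 = 6,  x_3 = 8,  x_4 = 17,  x_5 = 10,  x_6 = 7,  x_7 = 3,  x_8 = 4,  x_9 = 18,  x_{10} = 5,  x_{11} = 13,  x_{12} = 11,  x_{13} = 2,  x_{14} = 9,  x_{15} = 12,  x_{16} = 16,  x_{17} = 15,  x_{18} = 1,  x_{19} = 14.
The sequence repeats with period 18.
The value 11 first appears (with j ≥ 2) at x_{12}.

12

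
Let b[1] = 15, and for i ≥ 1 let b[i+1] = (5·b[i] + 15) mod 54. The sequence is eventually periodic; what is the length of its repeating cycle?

b[1] = 15, b[2] = 36, b[3] = 33, b[4] = 18, b[5] = 51, b[6] = 0, b[7] = 15.
The sequence repeats with period 6.

6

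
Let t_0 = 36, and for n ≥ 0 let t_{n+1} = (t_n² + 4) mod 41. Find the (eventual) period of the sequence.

4

t_0 = 36, t_1 = 29, t_2 = 25, t_3 = 14, t_4 = 36.
The sequence repeats with period 4.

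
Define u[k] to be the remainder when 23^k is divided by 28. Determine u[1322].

We have u[0] = 1,  u[1] = 23,  u[2] = 25,  u[3] = 15,  u[4] = 9,  u[5] = 11,  u[6] = 1.
Since u[6] = u[0] = 1, the sequence is periodic with period 6.
So u[1322] = u[0 + ((1322-0) mod 6)] = u[2] = 25.

25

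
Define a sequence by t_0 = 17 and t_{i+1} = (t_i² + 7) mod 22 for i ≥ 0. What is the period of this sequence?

Listing terms: t_0 = 17,  t_1 = 10,  t_2 = 19,  t_3 = 16,  t_4 = 21,  t_5 = 8,  t_6 = 5,  t_7 = 10.
Since t_7 = t_1 = 10, the sequence is eventually periodic: after a pre-period of length 1 it cycles with period 6.

6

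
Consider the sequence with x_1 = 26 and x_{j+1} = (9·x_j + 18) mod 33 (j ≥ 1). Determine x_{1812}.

21

We have x_1 = 26,  x_2 = 21,  x_3 = 9,  x_4 = 0,  x_5 = 18,  x_6 = 15,  x_7 = 21.
Since x_7 = x_2 = 21, the sequence is eventually periodic: after a pre-period of length 1 it cycles with period 5.
For j ≥ 2, x_j depends only on (j - 2) mod 5. (1812 - 2) mod 5 = 0, so x_{1812} = x_2 = 21.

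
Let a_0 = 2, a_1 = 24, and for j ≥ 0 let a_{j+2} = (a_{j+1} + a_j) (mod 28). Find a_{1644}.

Computing terms: a_0 = 2, a_1 = 24, a_2 = 26, a_3 = 22, a_4 = 20, a_5 = 14, a_6 = 6, a_7 = 20, a_8 = 26, a_9 = 18, a_{10} = 16, a_{11} = 6, a_{12} = 22, a_{13} = 0, a_{14} = 22, a_{15} = 22, a_{16} = 16, a_{17} = 10, a_{18} = 26, a_{19} = 8, a_{20} = 6, a_{21} = 14, a_{22} = 20, a_{23} = 6, a_{24} = 26, a_{25} = 4, a_{26} = 2, a_{27} = 6, a_{28} = 8, a_{29} = 14, a_{30} = 22, a_{31} = 8, a_{32} = 2, a_{33} = 10, a_{34} = 12, a_{35} = 22, a_{36} = 6, a_{37} = 0, a_{38} = 6, a_{39} = 6, a_{40} = 12, a_{41} = 18, a_{42} = 2, a_{43} = 20, a_{44} = 22, a_{45} = 14, a_{46} = 8, a_{47} = 22, a_{48} = 2, a_{49} = 24.
Since (a_{48}, a_{49}) = (a_0, a_1) = (2, 24) (two consecutive terms determine the rest), the sequence is periodic with period 48.
So a_{1644} = a_{0 + ((1644-0) mod 48)} = a_{12} = 22.

22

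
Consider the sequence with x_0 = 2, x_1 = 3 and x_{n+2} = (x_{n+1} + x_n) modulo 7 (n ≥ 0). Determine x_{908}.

1

Computing terms: x_0 = 2; x_1 = 3; x_2 = 5; x_3 = 1; x_4 = 6; x_5 = 0; x_6 = 6; x_7 = 6; x_8 = 5; x_9 = 4; x_{10} = 2; x_{11} = 6; x_{12} = 1; x_{13} = 0; x_{14} = 1; x_{15} = 1; x_{16} = 2; x_{17} = 3.
Since (x_{16}, x_{17}) = (x_0, x_1) = (2, 3) (two consecutive terms determine the rest), the sequence is periodic with period 16.
So x_{908} = x_{0 + ((908-0) mod 16)} = x_{12} = 1.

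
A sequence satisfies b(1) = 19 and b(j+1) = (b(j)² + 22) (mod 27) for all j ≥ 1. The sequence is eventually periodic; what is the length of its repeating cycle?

We have b(1) = 19; b(2) = 5; b(3) = 20; b(4) = 17; b(5) = 14; b(6) = 2; b(7) = 26; b(8) = 23; b(9) = 11; b(10) = 8; b(11) = 5.
Since b(11) = b(2) = 5, the sequence is eventually periodic: after a pre-period of length 1 it cycles with period 9.

9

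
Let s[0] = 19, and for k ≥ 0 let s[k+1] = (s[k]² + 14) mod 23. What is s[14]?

17

Listing terms: s[0] = 19, s[1] = 7, s[2] = 17, s[3] = 4, s[4] = 7.
Since s[4] = s[1] = 7, the sequence is eventually periodic: after a pre-period of length 1 it cycles with period 3.
For k ≥ 1, s[k] depends only on (k - 1) mod 3. (14 - 1) mod 3 = 1, so s[14] = s[2] = 17.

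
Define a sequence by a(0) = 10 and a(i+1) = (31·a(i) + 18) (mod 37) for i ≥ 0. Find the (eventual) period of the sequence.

4

a(0) = 10; a(1) = 32; a(2) = 11; a(3) = 26; a(4) = 10.
The sequence repeats with period 4.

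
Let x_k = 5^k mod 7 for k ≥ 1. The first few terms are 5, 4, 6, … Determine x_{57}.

6

We have x_1 = 5, x_2 = 4, x_3 = 6, x_4 = 2, x_5 = 3, x_6 = 1, x_7 = 5.
The sequence repeats with period 6.
So x_{57} = x_{1 + ((57-1) mod 6)} = x_3 = 6.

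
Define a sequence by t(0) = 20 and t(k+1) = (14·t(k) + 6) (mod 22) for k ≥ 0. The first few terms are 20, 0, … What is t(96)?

Listing terms: t(0) = 20,  t(1) = 0,  t(2) = 6,  t(3) = 2,  t(4) = 12,  t(5) = 20.
The sequence repeats with period 5.
So t(96) = t(0 + ((96-0) mod 5)) = t(1) = 0.

0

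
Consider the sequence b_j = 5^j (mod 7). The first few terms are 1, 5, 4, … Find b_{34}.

2

b_0 = 1; b_1 = 5; b_2 = 4; b_3 = 6; b_4 = 2; b_5 = 3; b_6 = 1.
Since b_6 = b_0 = 1, the sequence is periodic with period 6.
(34 - 0) mod 6 = 4, so b_{34} = b_4 = 2.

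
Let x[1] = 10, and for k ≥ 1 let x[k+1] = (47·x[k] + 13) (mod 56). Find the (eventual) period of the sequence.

We have x[1] = 10,  x[2] = 35,  x[3] = 34,  x[4] = 43,  x[5] = 18,  x[6] = 19,  x[7] = 10.
Since x[7] = x[1] = 10, the sequence is periodic with period 6.

6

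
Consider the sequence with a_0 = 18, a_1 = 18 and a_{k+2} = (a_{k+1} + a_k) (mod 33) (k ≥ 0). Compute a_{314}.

24

a_0 = 18, a_1 = 18, a_2 = 3, a_3 = 21, a_4 = 24, a_5 = 12, a_6 = 3, a_7 = 15, a_8 = 18, a_9 = 0, a_{10} = 18, a_{11} = 18.
The sequence repeats with period 10.
(314 - 0) mod 10 = 4, so a_{314} = a_4 = 24.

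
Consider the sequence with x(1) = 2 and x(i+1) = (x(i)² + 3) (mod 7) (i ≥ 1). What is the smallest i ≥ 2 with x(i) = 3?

x(1) = 2; x(2) = 0; x(3) = 3; x(4) = 5; x(5) = 0.
Since x(5) = x(2) = 0, the sequence is eventually periodic: after a pre-period of length 1 it cycles with period 3.
The value 3 first appears (with i ≥ 2) at x(3).

3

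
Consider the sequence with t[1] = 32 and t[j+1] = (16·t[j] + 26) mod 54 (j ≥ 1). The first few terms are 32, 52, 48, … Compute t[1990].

Listing terms: t[1] = 32; t[2] = 52; t[3] = 48; t[4] = 38; t[5] = 40; t[6] = 18; t[7] = 44; t[8] = 28; t[9] = 42; t[10] = 50; t[11] = 16; t[12] = 12; t[13] = 2; t[14] = 4; t[15] = 36; t[16] = 8; t[17] = 46; t[18] = 6; t[19] = 14; t[20] = 34; t[21] = 30; t[22] = 20; t[23] = 22; t[24] = 0; t[25] = 26; t[26] = 10; t[27] = 24; t[28] = 32.
The sequence repeats with period 27.
So t[1990] = t[1 + ((1990-1) mod 27)] = t[19] = 14.

14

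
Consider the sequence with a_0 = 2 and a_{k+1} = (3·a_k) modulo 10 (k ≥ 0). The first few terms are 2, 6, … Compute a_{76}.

Computing terms: a_0 = 2, a_1 = 6, a_2 = 8, a_3 = 4, a_4 = 2.
The sequence repeats with period 4.
(76 - 0) mod 4 = 0, so a_{76} = a_0 = 2.

2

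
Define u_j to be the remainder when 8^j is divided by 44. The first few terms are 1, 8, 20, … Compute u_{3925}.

Listing terms: u_0 = 1, u_1 = 8, u_2 = 20, u_3 = 28, u_4 = 4, u_5 = 32, u_6 = 36, u_7 = 24, u_8 = 16, u_9 = 40, u_{10} = 12, u_{11} = 8.
Since u_{11} = u_1 = 8, the sequence is eventually periodic: after a pre-period of length 1 it cycles with period 10.
For j ≥ 1, u_j depends only on (j - 1) mod 10. (3925 - 1) mod 10 = 4, so u_{3925} = u_5 = 32.

32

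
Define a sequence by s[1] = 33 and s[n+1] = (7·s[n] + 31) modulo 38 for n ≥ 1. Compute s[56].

34

We have s[1] = 33, s[2] = 34, s[3] = 3, s[4] = 14, s[5] = 15, s[6] = 22, s[7] = 33.
The sequence repeats with period 6.
(56 - 1) mod 6 = 1, so s[56] = s[2] = 34.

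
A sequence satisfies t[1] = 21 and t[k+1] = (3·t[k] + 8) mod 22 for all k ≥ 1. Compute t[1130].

Listing terms: t[1] = 21, t[2] = 5, t[3] = 1, t[4] = 11, t[5] = 19, t[6] = 21.
Since t[6] = t[1] = 21, the sequence is periodic with period 5.
(1130 - 1) mod 5 = 4, so t[1130] = t[5] = 19.

19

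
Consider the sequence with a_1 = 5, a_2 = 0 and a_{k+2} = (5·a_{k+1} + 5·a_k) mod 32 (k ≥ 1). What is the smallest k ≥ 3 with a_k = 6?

Listing terms: a_1 = 5,  a_2 = 0,  a_3 = 25,  a_4 = 29,  a_5 = 14,  a_6 = 23,  a_7 = 25,  a_8 = 16,  a_9 = 13,  a_{10} = 17,  a_{11} = 22,  a_{12} = 3,  a_{13} = 29,  a_{14} = 0,  a_{15} = 17,  a_{16} = 21,  a_{17} = 30,  a_{18} = 31,  a_{19} = 17,  a_{20} = 16,  a_{21} = 5,  a_{22} = 9,  a_{23} = 6,  a_{24} = 11,  a_{25} = 21,  a_{26} = 0,  a_{27} = 9,  a_{28} = 13,  a_{29} = 14,  a_{30} = 7,  a_{31} = 9,  a_{32} = 16,  a_{33} = 29,  a_{34} = 1,  a_{35} = 22,  a_{36} = 19,  a_{37} = 13,  a_{38} = 0,  a_{39} = 1,  a_{40} = 5,  a_{41} = 30,  a_{42} = 15,  a_{43} = 1,  a_{44} = 16,  a_{45} = 21,  a_{46} = 25,  a_{47} = 6,  a_{48} = 27,  a_{49} = 5,  a_{50} = 0.
Since (a_{49}, a_{50}) = (a_1, a_2) = (5, 0) (two consecutive terms determine the rest), the sequence is periodic with period 48.
The value 6 first appears (with k ≥ 3) at a_{23}.

23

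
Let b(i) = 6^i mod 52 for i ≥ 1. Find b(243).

Listing terms: b(1) = 6,  b(2) = 36,  b(3) = 8,  b(4) = 48,  b(5) = 28,  b(6) = 12,  b(7) = 20,  b(8) = 16,  b(9) = 44,  b(10) = 4,  b(11) = 24,  b(12) = 40,  b(13) = 32,  b(14) = 36.
Since b(14) = b(2) = 36, the sequence is eventually periodic: after a pre-period of length 1 it cycles with period 12.
For i ≥ 2, b(i) depends only on (i - 2) mod 12. (243 - 2) mod 12 = 1, so b(243) = b(3) = 8.

8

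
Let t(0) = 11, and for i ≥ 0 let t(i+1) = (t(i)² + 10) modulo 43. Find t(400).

27

We have t(0) = 11; t(1) = 2; t(2) = 14; t(3) = 34; t(4) = 5; t(5) = 35; t(6) = 31; t(7) = 25; t(8) = 33; t(9) = 24; t(10) = 27; t(11) = 8; t(12) = 31.
Since t(12) = t(6) = 31, the sequence is eventually periodic: after a pre-period of length 6 it cycles with period 6.
For i ≥ 6, t(i) depends only on (i - 6) mod 6. (400 - 6) mod 6 = 4, so t(400) = t(10) = 27.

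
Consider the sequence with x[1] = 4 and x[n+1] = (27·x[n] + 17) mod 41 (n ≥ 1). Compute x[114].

Computing terms: x[1] = 4, x[2] = 2, x[3] = 30, x[4] = 7, x[5] = 1, x[6] = 3, x[7] = 16, x[8] = 39, x[9] = 4.
The sequence repeats with period 8.
So x[114] = x[1 + ((114-1) mod 8)] = x[2] = 2.

2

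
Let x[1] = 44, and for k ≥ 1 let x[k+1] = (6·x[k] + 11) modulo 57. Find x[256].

2

Listing terms: x[1] = 44,  x[2] = 47,  x[3] = 8,  x[4] = 2,  x[5] = 23,  x[6] = 35,  x[7] = 50,  x[8] = 26,  x[9] = 53,  x[10] = 44.
Since x[10] = x[1] = 44, the sequence is periodic with period 9.
So x[256] = x[1 + ((256-1) mod 9)] = x[4] = 2.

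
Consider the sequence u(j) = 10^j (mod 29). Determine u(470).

4

Computing terms: u(0) = 1,  u(1) = 10,  u(2) = 13,  u(3) = 14,  u(4) = 24,  u(5) = 8,  u(6) = 22,  u(7) = 17,  u(8) = 25,  u(9) = 18,  u(10) = 6,  u(11) = 2,  u(12) = 20,  u(13) = 26,  u(14) = 28,  u(15) = 19,  u(16) = 16,  u(17) = 15,  u(18) = 5,  u(19) = 21,  u(20) = 7,  u(21) = 12,  u(22) = 4,  u(23) = 11,  u(24) = 23,  u(25) = 27,  u(26) = 9,  u(27) = 3,  u(28) = 1.
The sequence repeats with period 28.
So u(470) = u(0 + ((470-0) mod 28)) = u(22) = 4.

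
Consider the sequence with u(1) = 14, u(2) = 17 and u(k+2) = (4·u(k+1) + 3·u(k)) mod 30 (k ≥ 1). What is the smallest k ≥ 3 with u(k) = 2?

Listing terms: u(1) = 14,  u(2) = 17,  u(3) = 20,  u(4) = 11,  u(5) = 14,  u(6) = 29,  u(7) = 8,  u(8) = 29,  u(9) = 20,  u(10) = 17,  u(11) = 8,  u(12) = 23,  u(13) = 26,  u(14) = 23,  u(15) = 20,  u(16) = 29,  u(17) = 26,  u(18) = 11,  u(19) = 2,  u(20) = 11,  u(21) = 20,  u(22) = 23,  u(23) = 2,  u(24) = 17,  u(25) = 14,  u(26) = 17.
The sequence repeats with period 24.
The value 2 first appears (with k ≥ 3) at u(19).

19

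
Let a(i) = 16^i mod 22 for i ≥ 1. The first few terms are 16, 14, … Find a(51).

16

We have a(1) = 16,  a(2) = 14,  a(3) = 4,  a(4) = 20,  a(5) = 12,  a(6) = 16.
The sequence repeats with period 5.
So a(51) = a(1 + ((51-1) mod 5)) = a(1) = 16.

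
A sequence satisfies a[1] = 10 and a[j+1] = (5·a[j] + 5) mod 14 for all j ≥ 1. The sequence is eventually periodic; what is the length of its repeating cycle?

6

We have a[1] = 10,  a[2] = 13,  a[3] = 0,  a[4] = 5,  a[5] = 2,  a[6] = 1,  a[7] = 10.
The sequence repeats with period 6.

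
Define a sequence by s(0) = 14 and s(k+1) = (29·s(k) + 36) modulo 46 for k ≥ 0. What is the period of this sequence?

11

s(0) = 14; s(1) = 28; s(2) = 20; s(3) = 18; s(4) = 6; s(5) = 26; s(6) = 8; s(7) = 38; s(8) = 34; s(9) = 10; s(10) = 4; s(11) = 14.
Since s(11) = s(0) = 14, the sequence is periodic with period 11.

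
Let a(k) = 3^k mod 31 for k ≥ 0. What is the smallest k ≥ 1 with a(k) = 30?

15

a(0) = 1,  a(1) = 3,  a(2) = 9,  a(3) = 27,  a(4) = 19,  a(5) = 26,  a(6) = 16,  a(7) = 17,  a(8) = 20,  a(9) = 29,  a(10) = 25,  a(11) = 13,  a(12) = 8,  a(13) = 24,  a(14) = 10,  a(15) = 30,  a(16) = 28,  a(17) = 22,  a(18) = 4,  a(19) = 12,  a(20) = 5,  a(21) = 15,  a(22) = 14,  a(23) = 11,  a(24) = 2,  a(25) = 6,  a(26) = 18,  a(27) = 23,  a(28) = 7,  a(29) = 21,  a(30) = 1.
Since a(30) = a(0) = 1, the sequence is periodic with period 30.
The value 30 first appears (with k ≥ 1) at a(15).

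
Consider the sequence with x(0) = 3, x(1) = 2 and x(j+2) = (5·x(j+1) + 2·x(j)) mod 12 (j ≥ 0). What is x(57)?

Computing terms: x(0) = 3, x(1) = 2, x(2) = 4, x(3) = 0, x(4) = 8, x(5) = 4, x(6) = 0.
Since (x(5), x(6)) = (x(2), x(3)) = (4, 0) (two consecutive terms determine the rest), the sequence is eventually periodic: after a pre-period of length 2 it cycles with period 3.
For j ≥ 2, x(j) depends only on (j - 2) mod 3. (57 - 2) mod 3 = 1, so x(57) = x(3) = 0.

0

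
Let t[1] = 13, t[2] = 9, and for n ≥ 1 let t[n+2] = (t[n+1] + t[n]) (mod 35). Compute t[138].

We have t[1] = 13,  t[2] = 9,  t[3] = 22,  t[4] = 31,  t[5] = 18,  t[6] = 14,  t[7] = 32,  t[8] = 11,  t[9] = 8,  t[10] = 19,  t[11] = 27,  t[12] = 11,  t[13] = 3,  t[14] = 14,  t[15] = 17,  t[16] = 31,  t[17] = 13,  t[18] = 9.
The sequence repeats with period 16.
(138 - 1) mod 16 = 9, so t[138] = t[10] = 19.

19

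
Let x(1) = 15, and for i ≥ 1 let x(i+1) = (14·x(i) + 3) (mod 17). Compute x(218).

1

Listing terms: x(1) = 15; x(2) = 9; x(3) = 10; x(4) = 7; x(5) = 16; x(6) = 6; x(7) = 2; x(8) = 14; x(9) = 12; x(10) = 1; x(11) = 0; x(12) = 3; x(13) = 11; x(14) = 4; x(15) = 8; x(16) = 13; x(17) = 15.
Since x(17) = x(1) = 15, the sequence is periodic with period 16.
(218 - 1) mod 16 = 9, so x(218) = x(10) = 1.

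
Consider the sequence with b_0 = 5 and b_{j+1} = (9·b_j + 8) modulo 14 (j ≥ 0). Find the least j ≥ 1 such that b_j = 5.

Listing terms: b_0 = 5, b_1 = 11, b_2 = 9, b_3 = 5.
Since b_3 = b_0 = 5, the sequence is periodic with period 3.
The value 5 next appears (with j ≥ 1) at b_3.

3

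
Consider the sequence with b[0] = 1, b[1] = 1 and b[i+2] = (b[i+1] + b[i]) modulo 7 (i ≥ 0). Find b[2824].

6

Computing terms: b[0] = 1,  b[1] = 1,  b[2] = 2,  b[3] = 3,  b[4] = 5,  b[5] = 1,  b[6] = 6,  b[7] = 0,  b[8] = 6,  b[9] = 6,  b[10] = 5,  b[11] = 4,  b[12] = 2,  b[13] = 6,  b[14] = 1,  b[15] = 0,  b[16] = 1,  b[17] = 1.
Since (b[16], b[17]) = (b[0], b[1]) = (1, 1) (two consecutive terms determine the rest), the sequence is periodic with period 16.
(2824 - 0) mod 16 = 8, so b[2824] = b[8] = 6.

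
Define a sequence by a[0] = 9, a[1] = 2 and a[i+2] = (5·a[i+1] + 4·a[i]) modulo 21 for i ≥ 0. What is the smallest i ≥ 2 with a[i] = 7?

Computing terms: a[0] = 9; a[1] = 2; a[2] = 4; a[3] = 7; a[4] = 9; a[5] = 10; a[6] = 2; a[7] = 8; a[8] = 6; a[9] = 20; a[10] = 19; a[11] = 7; a[12] = 6; a[13] = 16; a[14] = 20; a[15] = 17; a[16] = 18; a[17] = 11; a[18] = 1; a[19] = 7; a[20] = 18; a[21] = 13; a[22] = 11; a[23] = 2; a[24] = 12; a[25] = 5; a[26] = 10; a[27] = 7; a[28] = 12; a[29] = 4; a[30] = 5; a[31] = 20; a[32] = 15; a[33] = 8; a[34] = 16; a[35] = 7; a[36] = 15; a[37] = 19; a[38] = 8; a[39] = 11; a[40] = 3; a[41] = 17; a[42] = 13; a[43] = 7; a[44] = 3; a[45] = 1; a[46] = 17; a[47] = 5; a[48] = 9; a[49] = 2.
The sequence repeats with period 48.
The value 7 first appears (with i ≥ 2) at a[3].

3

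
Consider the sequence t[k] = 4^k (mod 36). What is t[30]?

28

Listing terms: t[0] = 1; t[1] = 4; t[2] = 16; t[3] = 28; t[4] = 4.
Since t[4] = t[1] = 4, the sequence is eventually periodic: after a pre-period of length 1 it cycles with period 3.
For k ≥ 1, t[k] depends only on (k - 1) mod 3. (30 - 1) mod 3 = 2, so t[30] = t[3] = 28.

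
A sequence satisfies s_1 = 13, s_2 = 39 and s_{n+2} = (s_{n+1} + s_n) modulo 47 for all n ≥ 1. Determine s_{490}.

1

We have s_1 = 13, s_2 = 39, s_3 = 5, s_4 = 44, s_5 = 2, s_6 = 46, s_7 = 1, s_8 = 0, s_9 = 1, s_{10} = 1, s_{11} = 2, s_{12} = 3, s_{13} = 5, s_{14} = 8, s_{15} = 13, s_{16} = 21, s_{17} = 34, s_{18} = 8, s_{19} = 42, s_{20} = 3, s_{21} = 45, s_{22} = 1, s_{23} = 46, s_{24} = 0, s_{25} = 46, s_{26} = 46, s_{27} = 45, s_{28} = 44, s_{29} = 42, s_{30} = 39, s_{31} = 34, s_{32} = 26, s_{33} = 13, s_{34} = 39.
Since (s_{33}, s_{34}) = (s_1, s_2) = (13, 39) (two consecutive terms determine the rest), the sequence is periodic with period 32.
(490 - 1) mod 32 = 9, so s_{490} = s_{10} = 1.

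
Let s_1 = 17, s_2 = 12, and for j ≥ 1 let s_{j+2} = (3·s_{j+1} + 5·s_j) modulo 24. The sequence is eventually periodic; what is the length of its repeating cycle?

s_1 = 17,  s_2 = 12,  s_3 = 1,  s_4 = 15,  s_5 = 2,  s_6 = 9,  s_7 = 13,  s_8 = 12,  s_9 = 5,  s_{10} = 3,  s_{11} = 10,  s_{12} = 21,  s_{13} = 17,  s_{14} = 12.
The sequence repeats with period 12.

12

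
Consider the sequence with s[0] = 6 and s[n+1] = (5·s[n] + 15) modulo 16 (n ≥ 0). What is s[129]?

13

Computing terms: s[0] = 6; s[1] = 13; s[2] = 0; s[3] = 15; s[4] = 10; s[5] = 1; s[6] = 4; s[7] = 3; s[8] = 14; s[9] = 5; s[10] = 8; s[11] = 7; s[12] = 2; s[13] = 9; s[14] = 12; s[15] = 11; s[16] = 6.
Since s[16] = s[0] = 6, the sequence is periodic with period 16.
(129 - 0) mod 16 = 1, so s[129] = s[1] = 13.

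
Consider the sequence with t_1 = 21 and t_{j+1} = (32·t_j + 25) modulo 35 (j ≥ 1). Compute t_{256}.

t_1 = 21; t_2 = 32; t_3 = 34; t_4 = 28; t_5 = 11; t_6 = 27; t_7 = 14; t_8 = 18; t_9 = 6; t_{10} = 7; t_{11} = 4; t_{12} = 13; t_{13} = 21.
Since t_{13} = t_1 = 21, the sequence is periodic with period 12.
(256 - 1) mod 12 = 3, so t_{256} = t_4 = 28.

28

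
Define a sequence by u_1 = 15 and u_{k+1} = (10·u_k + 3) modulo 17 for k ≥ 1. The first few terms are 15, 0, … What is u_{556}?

6

We have u_1 = 15; u_2 = 0; u_3 = 3; u_4 = 16; u_5 = 10; u_6 = 1; u_7 = 13; u_8 = 14; u_9 = 7; u_{10} = 5; u_{11} = 2; u_{12} = 6; u_{13} = 12; u_{14} = 4; u_{15} = 9; u_{16} = 8; u_{17} = 15.
The sequence repeats with period 16.
(556 - 1) mod 16 = 11, so u_{556} = u_{12} = 6.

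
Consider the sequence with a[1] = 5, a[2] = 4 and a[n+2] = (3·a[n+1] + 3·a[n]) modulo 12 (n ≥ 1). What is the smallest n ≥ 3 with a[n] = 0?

a[1] = 5, a[2] = 4, a[3] = 3, a[4] = 9, a[5] = 0, a[6] = 3, a[7] = 9.
Since (a[6], a[7]) = (a[3], a[4]) = (3, 9) (two consecutive terms determine the rest), the sequence is eventually periodic: after a pre-period of length 2 it cycles with period 3.
The value 0 first appears (with n ≥ 3) at a[5].

5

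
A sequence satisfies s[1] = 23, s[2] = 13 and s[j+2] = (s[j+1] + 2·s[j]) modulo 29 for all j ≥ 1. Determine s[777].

We have s[1] = 23, s[2] = 13, s[3] = 1, s[4] = 27, s[5] = 0, s[6] = 25, s[7] = 25, s[8] = 17, s[9] = 9, s[10] = 14, s[11] = 3, s[12] = 2, s[13] = 8, s[14] = 12, s[15] = 28, s[16] = 23, s[17] = 21, s[18] = 9, s[19] = 22, s[20] = 11, s[21] = 26, s[22] = 19, s[23] = 13, s[24] = 22, s[25] = 19, s[26] = 5, s[27] = 14, s[28] = 24, s[29] = 23, s[30] = 13.
Since (s[29], s[30]) = (s[1], s[2]) = (23, 13) (two consecutive terms determine the rest), the sequence is periodic with period 28.
So s[777] = s[1 + ((777-1) mod 28)] = s[21] = 26.

26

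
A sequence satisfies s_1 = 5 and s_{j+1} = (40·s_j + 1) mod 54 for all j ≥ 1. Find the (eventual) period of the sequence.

We have s_1 = 5, s_2 = 39, s_3 = 49, s_4 = 17, s_5 = 33, s_6 = 25, s_7 = 29, s_8 = 27, s_9 = 1, s_{10} = 41, s_{11} = 21, s_{12} = 31, s_{13} = 53, s_{14} = 15, s_{15} = 7, s_{16} = 11, s_{17} = 9, s_{18} = 37, s_{19} = 23, s_{20} = 3, s_{21} = 13, s_{22} = 35, s_{23} = 51, s_{24} = 43, s_{25} = 47, s_{26} = 45, s_{27} = 19, s_{28} = 5.
Since s_{28} = s_1 = 5, the sequence is periodic with period 27.

27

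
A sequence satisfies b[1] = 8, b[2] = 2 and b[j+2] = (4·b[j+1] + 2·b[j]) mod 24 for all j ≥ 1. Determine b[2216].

Computing terms: b[1] = 8; b[2] = 2; b[3] = 0; b[4] = 4; b[5] = 16; b[6] = 0; b[7] = 8; b[8] = 8; b[9] = 0; b[10] = 16; b[11] = 16; b[12] = 0.
Since (b[11], b[12]) = (b[5], b[6]) = (16, 0) (two consecutive terms determine the rest), the sequence is eventually periodic: after a pre-period of length 4 it cycles with period 6.
For j ≥ 5, b[j] depends only on (j - 5) mod 6. (2216 - 5) mod 6 = 3, so b[2216] = b[8] = 8.

8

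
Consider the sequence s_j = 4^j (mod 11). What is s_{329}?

s_1 = 4,  s_2 = 5,  s_3 = 9,  s_4 = 3,  s_5 = 1,  s_6 = 4.
The sequence repeats with period 5.
(329 - 1) mod 5 = 3, so s_{329} = s_4 = 3.

3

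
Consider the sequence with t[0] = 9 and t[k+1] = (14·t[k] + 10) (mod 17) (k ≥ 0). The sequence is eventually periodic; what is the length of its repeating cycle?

t[0] = 9, t[1] = 0, t[2] = 10, t[3] = 14, t[4] = 2, t[5] = 4, t[6] = 15, t[7] = 16, t[8] = 13, t[9] = 5, t[10] = 12, t[11] = 8, t[12] = 3, t[13] = 1, t[14] = 7, t[15] = 6, t[16] = 9.
The sequence repeats with period 16.

16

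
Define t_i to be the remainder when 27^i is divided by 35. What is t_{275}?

Listing terms: t_0 = 1,  t_1 = 27,  t_2 = 29,  t_3 = 13,  t_4 = 1.
Since t_4 = t_0 = 1, the sequence is periodic with period 4.
(275 - 0) mod 4 = 3, so t_{275} = t_3 = 13.

13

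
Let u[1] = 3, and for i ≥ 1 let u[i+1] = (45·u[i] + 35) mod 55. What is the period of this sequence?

11

Computing terms: u[1] = 3, u[2] = 5, u[3] = 40, u[4] = 20, u[5] = 0, u[6] = 35, u[7] = 15, u[8] = 50, u[9] = 30, u[10] = 10, u[11] = 45, u[12] = 25, u[13] = 5.
Since u[13] = u[2] = 5, the sequence is eventually periodic: after a pre-period of length 1 it cycles with period 11.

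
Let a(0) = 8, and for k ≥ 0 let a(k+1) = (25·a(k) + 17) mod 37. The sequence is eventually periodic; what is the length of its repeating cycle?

Listing terms: a(0) = 8; a(1) = 32; a(2) = 3; a(3) = 18; a(4) = 23; a(5) = 0; a(6) = 17; a(7) = 35; a(8) = 4; a(9) = 6; a(10) = 19; a(11) = 11; a(12) = 33; a(13) = 28; a(14) = 14; a(15) = 34; a(16) = 16; a(17) = 10; a(18) = 8.
The sequence repeats with period 18.

18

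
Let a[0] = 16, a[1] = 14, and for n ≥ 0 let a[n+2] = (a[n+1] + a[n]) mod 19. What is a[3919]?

18

a[0] = 16, a[1] = 14, a[2] = 11, a[3] = 6, a[4] = 17, a[5] = 4, a[6] = 2, a[7] = 6, a[8] = 8, a[9] = 14, a[10] = 3, a[11] = 17, a[12] = 1, a[13] = 18, a[14] = 0, a[15] = 18, a[16] = 18, a[17] = 17, a[18] = 16, a[19] = 14.
The sequence repeats with period 18.
So a[3919] = a[0 + ((3919-0) mod 18)] = a[13] = 18.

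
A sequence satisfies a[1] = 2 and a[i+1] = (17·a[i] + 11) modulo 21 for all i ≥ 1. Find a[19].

Computing terms: a[1] = 2, a[2] = 3, a[3] = 20, a[4] = 15, a[5] = 14, a[6] = 18, a[7] = 2.
The sequence repeats with period 6.
So a[19] = a[1 + ((19-1) mod 6)] = a[1] = 2.

2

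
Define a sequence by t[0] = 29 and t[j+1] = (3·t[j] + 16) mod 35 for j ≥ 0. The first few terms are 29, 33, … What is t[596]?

Listing terms: t[0] = 29, t[1] = 33, t[2] = 10, t[3] = 11, t[4] = 14, t[5] = 23, t[6] = 15, t[7] = 26, t[8] = 24, t[9] = 18, t[10] = 0, t[11] = 16, t[12] = 29.
The sequence repeats with period 12.
So t[596] = t[0 + ((596-0) mod 12)] = t[8] = 24.

24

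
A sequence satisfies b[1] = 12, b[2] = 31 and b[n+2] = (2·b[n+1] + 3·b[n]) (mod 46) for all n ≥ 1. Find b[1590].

35

b[1] = 12, b[2] = 31, b[3] = 6, b[4] = 13, b[5] = 44, b[6] = 35, b[7] = 18, b[8] = 3, b[9] = 14, b[10] = 37, b[11] = 24, b[12] = 21, b[13] = 22, b[14] = 15, b[15] = 4, b[16] = 7, b[17] = 26, b[18] = 27, b[19] = 40, b[20] = 23, b[21] = 28, b[22] = 33, b[23] = 12, b[24] = 31.
Since (b[23], b[24]) = (b[1], b[2]) = (12, 31) (two consecutive terms determine the rest), the sequence is periodic with period 22.
(1590 - 1) mod 22 = 5, so b[1590] = b[6] = 35.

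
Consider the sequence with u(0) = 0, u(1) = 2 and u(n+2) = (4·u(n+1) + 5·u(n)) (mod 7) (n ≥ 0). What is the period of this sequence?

We have u(0) = 0, u(1) = 2, u(2) = 1, u(3) = 0, u(4) = 5, u(5) = 6, u(6) = 0, u(7) = 2.
The sequence repeats with period 6.

6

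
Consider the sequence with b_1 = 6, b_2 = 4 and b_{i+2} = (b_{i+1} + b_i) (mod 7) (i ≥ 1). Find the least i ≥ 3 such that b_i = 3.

b_1 = 6, b_2 = 4, b_3 = 3, b_4 = 0, b_5 = 3, b_6 = 3, b_7 = 6, b_8 = 2, b_9 = 1, b_{10} = 3, b_{11} = 4, b_{12} = 0, b_{13} = 4, b_{14} = 4, b_{15} = 1, b_{16} = 5, b_{17} = 6, b_{18} = 4.
The sequence repeats with period 16.
The value 3 first appears (with i ≥ 3) at b_3.

3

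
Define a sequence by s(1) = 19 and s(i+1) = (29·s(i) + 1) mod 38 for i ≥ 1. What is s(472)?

16

We have s(1) = 19, s(2) = 20, s(3) = 11, s(4) = 16, s(5) = 9, s(6) = 34, s(7) = 37, s(8) = 10, s(9) = 25, s(10) = 4, s(11) = 3, s(12) = 12, s(13) = 7, s(14) = 14, s(15) = 27, s(16) = 24, s(17) = 13, s(18) = 36, s(19) = 19.
Since s(19) = s(1) = 19, the sequence is periodic with period 18.
So s(472) = s(1 + ((472-1) mod 18)) = s(4) = 16.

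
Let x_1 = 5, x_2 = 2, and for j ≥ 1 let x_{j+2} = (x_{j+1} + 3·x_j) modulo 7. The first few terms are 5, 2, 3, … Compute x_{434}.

2

We have x_1 = 5; x_2 = 2; x_3 = 3; x_4 = 2; x_5 = 4; x_6 = 3; x_7 = 1; x_8 = 3; x_9 = 6; x_{10} = 1; x_{11} = 5; x_{12} = 1; x_{13} = 2; x_{14} = 5; x_{15} = 4; x_{16} = 5; x_{17} = 3; x_{18} = 4; x_{19} = 6; x_{20} = 4; x_{21} = 1; x_{22} = 6; x_{23} = 2; x_{24} = 6; x_{25} = 5; x_{26} = 2.
Since (x_{25}, x_{26}) = (x_1, x_2) = (5, 2) (two consecutive terms determine the rest), the sequence is periodic with period 24.
So x_{434} = x_{1 + ((434-1) mod 24)} = x_2 = 2.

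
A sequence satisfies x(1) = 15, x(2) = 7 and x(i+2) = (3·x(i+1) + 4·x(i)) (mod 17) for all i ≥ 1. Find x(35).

x(1) = 15; x(2) = 7; x(3) = 13; x(4) = 16; x(5) = 15; x(6) = 7.
Since (x(5), x(6)) = (x(1), x(2)) = (15, 7) (two consecutive terms determine the rest), the sequence is periodic with period 4.
(35 - 1) mod 4 = 2, so x(35) = x(3) = 13.

13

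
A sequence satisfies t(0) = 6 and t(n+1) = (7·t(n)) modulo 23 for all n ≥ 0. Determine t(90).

Computing terms: t(0) = 6, t(1) = 19, t(2) = 18, t(3) = 11, t(4) = 8, t(5) = 10, t(6) = 1, t(7) = 7, t(8) = 3, t(9) = 21, t(10) = 9, t(11) = 17, t(12) = 4, t(13) = 5, t(14) = 12, t(15) = 15, t(16) = 13, t(17) = 22, t(18) = 16, t(19) = 20, t(20) = 2, t(21) = 14, t(22) = 6.
The sequence repeats with period 22.
(90 - 0) mod 22 = 2, so t(90) = t(2) = 18.

18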